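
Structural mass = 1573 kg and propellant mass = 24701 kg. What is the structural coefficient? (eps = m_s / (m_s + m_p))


eps = 1573 / (1573 + 24701) = 0.0599

0.0599


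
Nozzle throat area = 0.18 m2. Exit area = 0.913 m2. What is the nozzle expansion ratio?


AR = 0.913 / 0.18 = 5.1

5.1


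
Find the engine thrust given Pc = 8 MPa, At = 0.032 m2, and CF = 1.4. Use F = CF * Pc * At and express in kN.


F = 1.4 * 8e6 * 0.032 = 358400.0 N = 358.4 kN

358.4 kN


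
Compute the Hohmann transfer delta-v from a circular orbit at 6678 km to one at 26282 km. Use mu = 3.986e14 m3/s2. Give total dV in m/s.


V1 = sqrt(mu/r1) = 7725.84 m/s
dV1 = V1*(sqrt(2*r2/(r1+r2)) - 1) = 2030.71 m/s
V2 = sqrt(mu/r2) = 3894.39 m/s
dV2 = V2*(1 - sqrt(2*r1/(r1+r2))) = 1415.35 m/s
Total dV = 3446 m/s

3446 m/s


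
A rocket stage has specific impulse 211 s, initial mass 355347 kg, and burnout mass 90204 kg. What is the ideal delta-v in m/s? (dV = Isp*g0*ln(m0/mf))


Ve = 211 * 9.81 = 2069.91 m/s
dV = 2069.91 * ln(355347/90204) = 2838 m/s

2838 m/s


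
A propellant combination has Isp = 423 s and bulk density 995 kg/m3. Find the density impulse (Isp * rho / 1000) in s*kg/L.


rho*Isp = 423 * 995 / 1000 = 421 s*kg/L

421 s*kg/L


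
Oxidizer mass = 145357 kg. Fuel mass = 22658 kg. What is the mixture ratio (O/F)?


MR = 145357 / 22658 = 6.42

6.42


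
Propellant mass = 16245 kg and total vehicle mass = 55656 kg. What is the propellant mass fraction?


PMF = 16245 / 55656 = 0.292

0.292


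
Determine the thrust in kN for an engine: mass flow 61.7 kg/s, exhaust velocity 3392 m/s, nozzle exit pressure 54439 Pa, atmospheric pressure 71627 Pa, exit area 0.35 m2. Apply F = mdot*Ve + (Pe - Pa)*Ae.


F = 61.7 * 3392 + (54439 - 71627) * 0.35 = 203271.0 N = 203.3 kN

203.3 kN


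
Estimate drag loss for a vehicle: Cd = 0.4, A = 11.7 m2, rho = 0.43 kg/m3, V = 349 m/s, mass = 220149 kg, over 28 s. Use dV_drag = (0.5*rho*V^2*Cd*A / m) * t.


D = 0.5 * 0.43 * 349^2 * 0.4 * 11.7 = 122556.17 N
a = 122556.17 / 220149 = 0.5567 m/s2
dV = 0.5567 * 28 = 15.6 m/s

15.6 m/s


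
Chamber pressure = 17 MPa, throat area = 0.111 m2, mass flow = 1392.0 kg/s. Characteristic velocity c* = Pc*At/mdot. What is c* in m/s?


c* = 17e6 * 0.111 / 1392.0 = 1356 m/s

1356 m/s


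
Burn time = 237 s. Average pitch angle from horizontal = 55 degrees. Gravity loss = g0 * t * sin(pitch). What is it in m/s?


GL = 9.81 * 237 * sin(55 deg) = 1905 m/s

1905 m/s


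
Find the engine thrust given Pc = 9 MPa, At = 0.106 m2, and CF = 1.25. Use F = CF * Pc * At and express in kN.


F = 1.25 * 9e6 * 0.106 = 1.1925e+06 N = 1192.5 kN

1192.5 kN


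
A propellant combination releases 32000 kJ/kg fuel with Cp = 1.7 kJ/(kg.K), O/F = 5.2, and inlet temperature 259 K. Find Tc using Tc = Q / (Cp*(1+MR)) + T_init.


Tc = 32000 / (1.7 * (1 + 5.2)) + 259 = 3295 K

3295 K


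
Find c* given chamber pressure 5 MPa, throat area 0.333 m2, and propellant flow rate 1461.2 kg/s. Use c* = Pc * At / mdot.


c* = 5e6 * 0.333 / 1461.2 = 1139 m/s

1139 m/s


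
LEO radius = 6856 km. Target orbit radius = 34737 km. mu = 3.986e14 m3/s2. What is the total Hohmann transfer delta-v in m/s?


V1 = sqrt(mu/r1) = 7624.88 m/s
dV1 = V1*(sqrt(2*r2/(r1+r2)) - 1) = 2229.61 m/s
V2 = sqrt(mu/r2) = 3387.45 m/s
dV2 = V2*(1 - sqrt(2*r1/(r1+r2))) = 1442.48 m/s
Total dV = 3672 m/s

3672 m/s


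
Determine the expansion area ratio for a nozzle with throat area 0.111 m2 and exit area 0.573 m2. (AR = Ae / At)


AR = 0.573 / 0.111 = 5.2

5.2


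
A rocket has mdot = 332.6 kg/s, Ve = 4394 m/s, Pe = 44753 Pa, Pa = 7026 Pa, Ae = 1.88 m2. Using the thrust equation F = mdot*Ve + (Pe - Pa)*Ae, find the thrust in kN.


F = 332.6 * 4394 + (44753 - 7026) * 1.88 = 1.5324e+06 N = 1532.4 kN

1532.4 kN


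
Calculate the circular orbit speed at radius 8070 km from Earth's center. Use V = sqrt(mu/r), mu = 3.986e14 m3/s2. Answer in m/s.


V = sqrt(3.986e14 / 8070000) = 7028 m/s

7028 m/s


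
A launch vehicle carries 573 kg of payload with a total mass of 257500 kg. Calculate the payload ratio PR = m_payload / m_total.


PR = 573 / 257500 = 0.0022

0.0022


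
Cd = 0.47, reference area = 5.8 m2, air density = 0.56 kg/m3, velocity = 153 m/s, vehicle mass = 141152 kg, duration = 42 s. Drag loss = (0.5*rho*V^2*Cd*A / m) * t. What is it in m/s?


D = 0.5 * 0.56 * 153^2 * 0.47 * 5.8 = 17867.62 N
a = 17867.62 / 141152 = 0.1266 m/s2
dV = 0.1266 * 42 = 5.3 m/s

5.3 m/s


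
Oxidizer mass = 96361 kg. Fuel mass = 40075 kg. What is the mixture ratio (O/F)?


MR = 96361 / 40075 = 2.4

2.4


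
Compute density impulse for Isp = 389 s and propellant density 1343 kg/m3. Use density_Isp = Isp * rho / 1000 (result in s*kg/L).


rho*Isp = 389 * 1343 / 1000 = 522 s*kg/L

522 s*kg/L


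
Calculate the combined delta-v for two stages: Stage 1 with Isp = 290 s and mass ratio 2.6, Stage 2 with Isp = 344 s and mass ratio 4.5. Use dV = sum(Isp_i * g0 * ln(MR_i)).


dV1 = 290 * 9.81 * ln(2.6) = 2718.3 m/s
dV2 = 344 * 9.81 * ln(4.5) = 5075.7 m/s
Total dV = 2718.3 + 5075.7 = 7794.0 m/s ~ 7794 m/s

7794 m/s


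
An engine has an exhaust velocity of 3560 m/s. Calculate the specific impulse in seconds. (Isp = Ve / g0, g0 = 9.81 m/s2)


Isp = Ve / g0 = 3560 / 9.81 = 362.9 s

362.9 s


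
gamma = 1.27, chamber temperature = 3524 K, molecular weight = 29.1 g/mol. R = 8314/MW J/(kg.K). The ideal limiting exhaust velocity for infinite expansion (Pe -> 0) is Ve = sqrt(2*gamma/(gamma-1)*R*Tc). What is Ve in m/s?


R = 8314 / 29.1 = 285.7 J/(kg.K)
Ve = sqrt(2 * 1.27 / (1.27 - 1) * 285.7 * 3524) = 3078 m/s

3078 m/s


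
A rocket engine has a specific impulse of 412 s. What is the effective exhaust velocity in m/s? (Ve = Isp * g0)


Ve = Isp * g0 = 412 * 9.81 = 4041.7 m/s

4041.7 m/s


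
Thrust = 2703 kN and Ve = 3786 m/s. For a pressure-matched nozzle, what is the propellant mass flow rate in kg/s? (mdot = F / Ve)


mdot = F / Ve = 2703000 / 3786 = 713.9 kg/s

713.9 kg/s


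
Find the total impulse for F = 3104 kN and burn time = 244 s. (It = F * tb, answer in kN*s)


It = 3104 * 244 = 757376 kN*s

757376 kN*s


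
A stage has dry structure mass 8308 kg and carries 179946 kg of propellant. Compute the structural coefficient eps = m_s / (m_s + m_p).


eps = 8308 / (8308 + 179946) = 0.0441

0.0441


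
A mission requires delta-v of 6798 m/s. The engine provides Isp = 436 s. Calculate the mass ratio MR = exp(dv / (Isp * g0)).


Ve = 436 * 9.81 = 4277.16 m/s
MR = exp(6798 / 4277.16) = 4.901

4.901


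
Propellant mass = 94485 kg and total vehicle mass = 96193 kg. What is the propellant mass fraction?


PMF = 94485 / 96193 = 0.982

0.982


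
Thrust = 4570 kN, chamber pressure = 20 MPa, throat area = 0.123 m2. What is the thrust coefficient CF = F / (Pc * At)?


CF = 4570000 / (20e6 * 0.123) = 1.86

1.86


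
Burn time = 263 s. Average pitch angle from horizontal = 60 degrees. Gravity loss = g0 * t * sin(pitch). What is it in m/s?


GL = 9.81 * 263 * sin(60 deg) = 2234 m/s

2234 m/s


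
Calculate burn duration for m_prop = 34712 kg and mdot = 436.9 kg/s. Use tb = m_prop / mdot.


tb = 34712 / 436.9 = 79.5 s

79.5 s


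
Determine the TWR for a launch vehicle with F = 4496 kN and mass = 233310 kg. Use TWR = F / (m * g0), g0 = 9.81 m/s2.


TWR = 4496000 / (233310 * 9.81) = 1.96

1.96


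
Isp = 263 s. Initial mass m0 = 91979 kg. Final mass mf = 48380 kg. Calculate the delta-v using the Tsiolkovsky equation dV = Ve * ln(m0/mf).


Ve = 263 * 9.81 = 2580.03 m/s
dV = 2580.03 * ln(91979/48380) = 1658 m/s

1658 m/s


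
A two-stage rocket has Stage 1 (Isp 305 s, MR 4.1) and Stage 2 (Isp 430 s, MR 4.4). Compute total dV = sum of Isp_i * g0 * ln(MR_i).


dV1 = 305 * 9.81 * ln(4.1) = 4221.7 m/s
dV2 = 430 * 9.81 * ln(4.4) = 6249.9 m/s
Total dV = 4221.7 + 6249.9 = 10471.6 m/s ~ 10472 m/s

10472 m/s


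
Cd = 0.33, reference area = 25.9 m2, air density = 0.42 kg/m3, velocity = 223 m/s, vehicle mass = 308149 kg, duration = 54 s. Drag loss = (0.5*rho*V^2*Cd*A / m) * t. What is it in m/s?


D = 0.5 * 0.42 * 223^2 * 0.33 * 25.9 = 89257.09 N
a = 89257.09 / 308149 = 0.2897 m/s2
dV = 0.2897 * 54 = 15.6 m/s

15.6 m/s


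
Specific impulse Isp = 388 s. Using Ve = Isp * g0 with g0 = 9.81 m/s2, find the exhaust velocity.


Ve = Isp * g0 = 388 * 9.81 = 3806.3 m/s

3806.3 m/s


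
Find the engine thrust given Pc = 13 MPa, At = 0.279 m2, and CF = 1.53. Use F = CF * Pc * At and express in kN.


F = 1.53 * 13e6 * 0.279 = 5.5493e+06 N = 5549.3 kN

5549.3 kN


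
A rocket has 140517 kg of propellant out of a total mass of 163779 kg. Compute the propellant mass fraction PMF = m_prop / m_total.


PMF = 140517 / 163779 = 0.858

0.858


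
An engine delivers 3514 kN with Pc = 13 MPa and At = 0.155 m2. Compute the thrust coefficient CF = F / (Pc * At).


CF = 3514000 / (13e6 * 0.155) = 1.74

1.74


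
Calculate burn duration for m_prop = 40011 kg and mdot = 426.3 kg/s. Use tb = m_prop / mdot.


tb = 40011 / 426.3 = 93.9 s

93.9 s


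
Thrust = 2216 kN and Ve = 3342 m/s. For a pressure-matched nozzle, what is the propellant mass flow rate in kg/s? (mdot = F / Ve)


mdot = F / Ve = 2216000 / 3342 = 663.1 kg/s

663.1 kg/s


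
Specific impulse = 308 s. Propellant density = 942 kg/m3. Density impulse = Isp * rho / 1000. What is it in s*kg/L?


rho*Isp = 308 * 942 / 1000 = 290 s*kg/L

290 s*kg/L


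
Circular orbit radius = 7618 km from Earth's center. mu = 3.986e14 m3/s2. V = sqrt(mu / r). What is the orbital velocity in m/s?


V = sqrt(3.986e14 / 7618000) = 7233 m/s

7233 m/s


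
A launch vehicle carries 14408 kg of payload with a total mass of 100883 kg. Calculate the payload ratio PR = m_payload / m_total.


PR = 14408 / 100883 = 0.1428

0.1428


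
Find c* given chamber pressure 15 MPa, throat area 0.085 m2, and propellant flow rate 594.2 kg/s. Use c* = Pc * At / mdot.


c* = 15e6 * 0.085 / 594.2 = 2146 m/s

2146 m/s


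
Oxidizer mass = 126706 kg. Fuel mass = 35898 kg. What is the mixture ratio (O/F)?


MR = 126706 / 35898 = 3.53

3.53


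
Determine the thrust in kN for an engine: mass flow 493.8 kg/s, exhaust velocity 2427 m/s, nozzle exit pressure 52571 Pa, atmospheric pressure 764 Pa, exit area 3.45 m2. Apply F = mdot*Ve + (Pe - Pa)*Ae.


F = 493.8 * 2427 + (52571 - 764) * 3.45 = 1.3772e+06 N = 1377.2 kN

1377.2 kN


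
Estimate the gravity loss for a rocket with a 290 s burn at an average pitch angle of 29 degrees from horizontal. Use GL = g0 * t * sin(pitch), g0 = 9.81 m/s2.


GL = 9.81 * 290 * sin(29 deg) = 1379 m/s

1379 m/s


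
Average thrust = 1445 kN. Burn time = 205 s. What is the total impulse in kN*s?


It = 1445 * 205 = 296225 kN*s

296225 kN*s


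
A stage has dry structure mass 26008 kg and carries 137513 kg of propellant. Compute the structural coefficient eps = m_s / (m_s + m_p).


eps = 26008 / (26008 + 137513) = 0.159

0.159


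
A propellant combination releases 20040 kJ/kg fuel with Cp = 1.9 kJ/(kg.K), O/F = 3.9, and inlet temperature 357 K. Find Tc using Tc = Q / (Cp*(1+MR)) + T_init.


Tc = 20040 / (1.9 * (1 + 3.9)) + 357 = 2510 K

2510 K


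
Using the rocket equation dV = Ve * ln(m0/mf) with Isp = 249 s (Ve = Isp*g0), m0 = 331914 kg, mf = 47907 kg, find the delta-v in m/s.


Ve = 249 * 9.81 = 2442.69 m/s
dV = 2442.69 * ln(331914/47907) = 4728 m/s

4728 m/s


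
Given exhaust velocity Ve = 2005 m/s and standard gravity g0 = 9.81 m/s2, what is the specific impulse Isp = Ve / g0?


Isp = Ve / g0 = 2005 / 9.81 = 204.4 s

204.4 s


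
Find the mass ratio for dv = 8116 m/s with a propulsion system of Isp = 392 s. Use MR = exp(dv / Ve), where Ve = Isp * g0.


Ve = 392 * 9.81 = 3845.52 m/s
MR = exp(8116 / 3845.52) = 8.252

8.252


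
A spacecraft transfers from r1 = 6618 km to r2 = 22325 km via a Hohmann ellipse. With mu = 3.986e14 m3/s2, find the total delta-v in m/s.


V1 = sqrt(mu/r1) = 7760.78 m/s
dV1 = V1*(sqrt(2*r2/(r1+r2)) - 1) = 1878.49 m/s
V2 = sqrt(mu/r2) = 4225.45 m/s
dV2 = V2*(1 - sqrt(2*r1/(r1+r2))) = 1367.99 m/s
Total dV = 3246 m/s

3246 m/s


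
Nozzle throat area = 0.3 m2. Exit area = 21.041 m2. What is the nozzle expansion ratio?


AR = 21.041 / 0.3 = 70.1

70.1


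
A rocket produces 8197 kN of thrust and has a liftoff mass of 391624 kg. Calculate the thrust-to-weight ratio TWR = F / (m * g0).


TWR = 8197000 / (391624 * 9.81) = 2.13

2.13


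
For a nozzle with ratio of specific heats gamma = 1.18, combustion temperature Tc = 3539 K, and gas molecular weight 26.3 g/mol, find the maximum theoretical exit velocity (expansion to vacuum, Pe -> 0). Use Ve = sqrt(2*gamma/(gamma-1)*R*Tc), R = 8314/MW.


R = 8314 / 26.3 = 316.12 J/(kg.K)
Ve = sqrt(2 * 1.18 / (1.18 - 1) * 316.12 * 3539) = 3830 m/s

3830 m/s


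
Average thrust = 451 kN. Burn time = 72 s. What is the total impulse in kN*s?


It = 451 * 72 = 32472 kN*s

32472 kN*s


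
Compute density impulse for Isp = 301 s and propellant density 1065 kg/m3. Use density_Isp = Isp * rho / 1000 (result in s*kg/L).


rho*Isp = 301 * 1065 / 1000 = 321 s*kg/L

321 s*kg/L


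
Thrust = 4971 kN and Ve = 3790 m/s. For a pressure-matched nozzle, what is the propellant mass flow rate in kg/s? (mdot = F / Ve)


mdot = F / Ve = 4971000 / 3790 = 1311.6 kg/s

1311.6 kg/s


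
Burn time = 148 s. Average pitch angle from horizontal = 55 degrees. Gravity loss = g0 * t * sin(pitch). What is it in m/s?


GL = 9.81 * 148 * sin(55 deg) = 1189 m/s

1189 m/s


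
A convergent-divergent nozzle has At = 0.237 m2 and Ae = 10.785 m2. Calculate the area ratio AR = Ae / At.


AR = 10.785 / 0.237 = 45.5

45.5


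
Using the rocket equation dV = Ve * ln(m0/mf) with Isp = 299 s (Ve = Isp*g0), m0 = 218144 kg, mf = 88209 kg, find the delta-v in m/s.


Ve = 299 * 9.81 = 2933.19 m/s
dV = 2933.19 * ln(218144/88209) = 2656 m/s

2656 m/s


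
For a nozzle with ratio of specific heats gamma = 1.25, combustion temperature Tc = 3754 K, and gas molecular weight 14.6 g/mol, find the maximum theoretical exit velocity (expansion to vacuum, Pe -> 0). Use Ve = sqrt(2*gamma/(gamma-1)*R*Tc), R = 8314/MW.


R = 8314 / 14.6 = 569.45 J/(kg.K)
Ve = sqrt(2 * 1.25 / (1.25 - 1) * 569.45 * 3754) = 4624 m/s

4624 m/s


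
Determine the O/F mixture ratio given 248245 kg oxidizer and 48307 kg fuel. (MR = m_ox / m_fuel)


MR = 248245 / 48307 = 5.14

5.14


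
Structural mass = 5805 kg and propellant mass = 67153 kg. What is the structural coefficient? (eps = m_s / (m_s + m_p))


eps = 5805 / (5805 + 67153) = 0.0796

0.0796


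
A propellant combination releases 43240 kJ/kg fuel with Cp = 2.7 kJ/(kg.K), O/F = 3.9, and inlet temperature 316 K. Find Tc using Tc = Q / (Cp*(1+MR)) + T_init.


Tc = 43240 / (2.7 * (1 + 3.9)) + 316 = 3584 K

3584 K


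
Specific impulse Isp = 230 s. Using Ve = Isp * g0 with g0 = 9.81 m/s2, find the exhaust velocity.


Ve = Isp * g0 = 230 * 9.81 = 2256.3 m/s

2256.3 m/s


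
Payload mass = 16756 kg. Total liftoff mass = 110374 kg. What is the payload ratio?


PR = 16756 / 110374 = 0.1518

0.1518


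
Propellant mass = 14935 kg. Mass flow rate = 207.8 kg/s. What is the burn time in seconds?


tb = 14935 / 207.8 = 71.9 s

71.9 s


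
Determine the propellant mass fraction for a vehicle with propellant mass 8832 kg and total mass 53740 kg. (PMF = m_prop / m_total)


PMF = 8832 / 53740 = 0.164

0.164


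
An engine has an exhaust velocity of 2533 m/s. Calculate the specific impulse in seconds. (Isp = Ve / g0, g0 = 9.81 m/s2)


Isp = Ve / g0 = 2533 / 9.81 = 258.2 s

258.2 s


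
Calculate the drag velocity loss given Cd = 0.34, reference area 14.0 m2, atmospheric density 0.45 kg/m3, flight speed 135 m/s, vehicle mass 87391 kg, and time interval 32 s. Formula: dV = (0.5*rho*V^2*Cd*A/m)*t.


D = 0.5 * 0.45 * 135^2 * 0.34 * 14.0 = 19518.98 N
a = 19518.98 / 87391 = 0.2234 m/s2
dV = 0.2234 * 32 = 7.1 m/s

7.1 m/s


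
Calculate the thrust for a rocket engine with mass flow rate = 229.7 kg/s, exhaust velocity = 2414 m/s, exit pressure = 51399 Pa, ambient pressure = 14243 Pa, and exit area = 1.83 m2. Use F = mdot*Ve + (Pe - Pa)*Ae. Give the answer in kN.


F = 229.7 * 2414 + (51399 - 14243) * 1.83 = 622491.0 N = 622.5 kN

622.5 kN


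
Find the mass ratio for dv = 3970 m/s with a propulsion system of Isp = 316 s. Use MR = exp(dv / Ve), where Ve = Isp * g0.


Ve = 316 * 9.81 = 3099.96 m/s
MR = exp(3970 / 3099.96) = 3.599

3.599


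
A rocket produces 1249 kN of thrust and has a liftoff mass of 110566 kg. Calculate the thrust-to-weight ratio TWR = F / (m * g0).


TWR = 1249000 / (110566 * 9.81) = 1.15

1.15


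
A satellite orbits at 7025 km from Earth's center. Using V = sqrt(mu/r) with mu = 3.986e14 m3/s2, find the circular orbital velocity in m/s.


V = sqrt(3.986e14 / 7025000) = 7533 m/s

7533 m/s


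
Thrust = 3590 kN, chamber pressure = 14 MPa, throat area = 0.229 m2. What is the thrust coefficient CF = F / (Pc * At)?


CF = 3590000 / (14e6 * 0.229) = 1.12

1.12


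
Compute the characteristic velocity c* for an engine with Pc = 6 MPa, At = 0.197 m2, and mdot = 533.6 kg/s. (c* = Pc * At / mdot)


c* = 6e6 * 0.197 / 533.6 = 2215 m/s

2215 m/s


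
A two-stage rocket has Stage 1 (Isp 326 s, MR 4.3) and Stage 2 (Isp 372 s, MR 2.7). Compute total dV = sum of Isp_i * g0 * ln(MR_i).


dV1 = 326 * 9.81 * ln(4.3) = 4664.7 m/s
dV2 = 372 * 9.81 * ln(2.7) = 3624.7 m/s
Total dV = 4664.7 + 3624.7 = 8289.4 m/s ~ 8289 m/s

8289 m/s


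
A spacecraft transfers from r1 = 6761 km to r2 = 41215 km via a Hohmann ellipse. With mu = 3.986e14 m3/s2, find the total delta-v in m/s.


V1 = sqrt(mu/r1) = 7678.27 m/s
dV1 = V1*(sqrt(2*r2/(r1+r2)) - 1) = 2386.27 m/s
V2 = sqrt(mu/r2) = 3109.86 m/s
dV2 = V2*(1 - sqrt(2*r1/(r1+r2))) = 1458.85 m/s
Total dV = 3845 m/s

3845 m/s


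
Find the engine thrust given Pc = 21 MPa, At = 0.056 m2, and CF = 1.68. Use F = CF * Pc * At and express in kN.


F = 1.68 * 21e6 * 0.056 = 1.9757e+06 N = 1975.7 kN

1975.7 kN


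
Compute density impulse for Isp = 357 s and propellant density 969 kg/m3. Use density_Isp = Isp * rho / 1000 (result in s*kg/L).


rho*Isp = 357 * 969 / 1000 = 346 s*kg/L

346 s*kg/L


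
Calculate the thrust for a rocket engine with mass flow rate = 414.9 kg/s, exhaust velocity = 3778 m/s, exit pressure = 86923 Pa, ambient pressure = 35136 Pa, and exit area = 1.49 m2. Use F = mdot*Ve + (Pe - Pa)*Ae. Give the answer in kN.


F = 414.9 * 3778 + (86923 - 35136) * 1.49 = 1.6447e+06 N = 1644.7 kN

1644.7 kN


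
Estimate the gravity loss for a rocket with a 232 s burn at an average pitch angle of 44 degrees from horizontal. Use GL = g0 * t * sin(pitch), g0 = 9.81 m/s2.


GL = 9.81 * 232 * sin(44 deg) = 1581 m/s

1581 m/s


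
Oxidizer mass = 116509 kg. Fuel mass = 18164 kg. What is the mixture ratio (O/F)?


MR = 116509 / 18164 = 6.41

6.41


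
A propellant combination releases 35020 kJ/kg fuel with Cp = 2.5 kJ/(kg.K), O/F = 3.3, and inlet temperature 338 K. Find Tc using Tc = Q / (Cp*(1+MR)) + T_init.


Tc = 35020 / (2.5 * (1 + 3.3)) + 338 = 3596 K

3596 K


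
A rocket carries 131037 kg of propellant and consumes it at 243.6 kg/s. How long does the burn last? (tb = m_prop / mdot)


tb = 131037 / 243.6 = 537.9 s

537.9 s


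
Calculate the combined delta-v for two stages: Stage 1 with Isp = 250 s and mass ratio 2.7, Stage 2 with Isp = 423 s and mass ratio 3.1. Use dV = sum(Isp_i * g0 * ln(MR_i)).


dV1 = 250 * 9.81 * ln(2.7) = 2435.9 m/s
dV2 = 423 * 9.81 * ln(3.1) = 4694.9 m/s
Total dV = 2435.9 + 4694.9 = 7130.8 m/s ~ 7131 m/s

7131 m/s


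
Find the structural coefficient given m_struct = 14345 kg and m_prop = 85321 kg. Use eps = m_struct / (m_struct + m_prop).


eps = 14345 / (14345 + 85321) = 0.1439

0.1439


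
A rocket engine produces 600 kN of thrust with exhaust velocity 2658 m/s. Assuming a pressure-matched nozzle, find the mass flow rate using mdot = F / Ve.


mdot = F / Ve = 600000 / 2658 = 225.7 kg/s

225.7 kg/s


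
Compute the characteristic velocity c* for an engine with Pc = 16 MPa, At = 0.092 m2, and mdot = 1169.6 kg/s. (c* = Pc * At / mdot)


c* = 16e6 * 0.092 / 1169.6 = 1259 m/s

1259 m/s


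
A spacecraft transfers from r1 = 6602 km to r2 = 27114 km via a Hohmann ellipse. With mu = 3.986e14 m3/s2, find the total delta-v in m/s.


V1 = sqrt(mu/r1) = 7770.18 m/s
dV1 = V1*(sqrt(2*r2/(r1+r2)) - 1) = 2084.1 m/s
V2 = sqrt(mu/r2) = 3834.17 m/s
dV2 = V2*(1 - sqrt(2*r1/(r1+r2))) = 1434.75 m/s
Total dV = 3519 m/s

3519 m/s


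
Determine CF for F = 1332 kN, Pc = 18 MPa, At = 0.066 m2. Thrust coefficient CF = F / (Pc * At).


CF = 1332000 / (18e6 * 0.066) = 1.12

1.12


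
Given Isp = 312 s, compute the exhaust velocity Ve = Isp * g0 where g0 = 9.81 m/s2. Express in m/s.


Ve = Isp * g0 = 312 * 9.81 = 3060.7 m/s

3060.7 m/s


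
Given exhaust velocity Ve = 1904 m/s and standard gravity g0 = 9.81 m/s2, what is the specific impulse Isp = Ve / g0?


Isp = Ve / g0 = 1904 / 9.81 = 194.1 s

194.1 s


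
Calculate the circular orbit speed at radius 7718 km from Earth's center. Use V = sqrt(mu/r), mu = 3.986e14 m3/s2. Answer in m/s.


V = sqrt(3.986e14 / 7718000) = 7186 m/s

7186 m/s


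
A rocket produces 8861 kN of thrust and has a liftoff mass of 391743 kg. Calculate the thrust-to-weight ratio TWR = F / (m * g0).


TWR = 8861000 / (391743 * 9.81) = 2.31

2.31


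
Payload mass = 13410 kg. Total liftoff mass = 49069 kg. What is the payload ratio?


PR = 13410 / 49069 = 0.2733

0.2733


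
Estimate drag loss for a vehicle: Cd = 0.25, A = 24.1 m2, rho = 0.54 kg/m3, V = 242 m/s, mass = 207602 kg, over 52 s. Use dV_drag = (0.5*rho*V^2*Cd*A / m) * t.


D = 0.5 * 0.54 * 242^2 * 0.25 * 24.1 = 95268.99 N
a = 95268.99 / 207602 = 0.4589 m/s2
dV = 0.4589 * 52 = 23.9 m/s

23.9 m/s


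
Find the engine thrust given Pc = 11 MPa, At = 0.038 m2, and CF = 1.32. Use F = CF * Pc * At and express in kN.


F = 1.32 * 11e6 * 0.038 = 551760.0 N = 551.8 kN

551.8 kN


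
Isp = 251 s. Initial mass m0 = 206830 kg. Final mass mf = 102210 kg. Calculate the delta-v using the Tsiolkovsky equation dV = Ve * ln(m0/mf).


Ve = 251 * 9.81 = 2462.31 m/s
dV = 2462.31 * ln(206830/102210) = 1736 m/s

1736 m/s


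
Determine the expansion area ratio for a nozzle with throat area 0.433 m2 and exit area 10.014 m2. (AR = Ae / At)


AR = 10.014 / 0.433 = 23.1

23.1


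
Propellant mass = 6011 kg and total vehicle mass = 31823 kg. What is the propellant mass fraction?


PMF = 6011 / 31823 = 0.189

0.189


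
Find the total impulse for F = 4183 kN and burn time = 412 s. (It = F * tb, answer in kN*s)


It = 4183 * 412 = 1723396 kN*s

1723396 kN*s


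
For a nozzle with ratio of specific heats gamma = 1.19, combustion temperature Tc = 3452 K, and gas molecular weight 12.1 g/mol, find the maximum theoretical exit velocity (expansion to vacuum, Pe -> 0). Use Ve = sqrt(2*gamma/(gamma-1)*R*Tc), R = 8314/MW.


R = 8314 / 12.1 = 687.11 J/(kg.K)
Ve = sqrt(2 * 1.19 / (1.19 - 1) * 687.11 * 3452) = 5451 m/s

5451 m/s


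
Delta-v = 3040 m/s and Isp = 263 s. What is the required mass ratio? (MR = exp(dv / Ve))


Ve = 263 * 9.81 = 2580.03 m/s
MR = exp(3040 / 2580.03) = 3.249

3.249


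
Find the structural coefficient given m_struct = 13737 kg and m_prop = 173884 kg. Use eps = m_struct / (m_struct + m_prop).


eps = 13737 / (13737 + 173884) = 0.0732

0.0732


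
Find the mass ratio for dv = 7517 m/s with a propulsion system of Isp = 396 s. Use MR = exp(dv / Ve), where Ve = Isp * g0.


Ve = 396 * 9.81 = 3884.76 m/s
MR = exp(7517 / 3884.76) = 6.924

6.924


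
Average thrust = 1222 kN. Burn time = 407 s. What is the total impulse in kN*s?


It = 1222 * 407 = 497354 kN*s

497354 kN*s


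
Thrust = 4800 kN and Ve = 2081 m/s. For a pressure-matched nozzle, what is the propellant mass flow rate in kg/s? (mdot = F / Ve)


mdot = F / Ve = 4800000 / 2081 = 2306.6 kg/s

2306.6 kg/s


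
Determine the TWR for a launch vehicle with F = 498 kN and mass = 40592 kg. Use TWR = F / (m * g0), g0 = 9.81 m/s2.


TWR = 498000 / (40592 * 9.81) = 1.25

1.25


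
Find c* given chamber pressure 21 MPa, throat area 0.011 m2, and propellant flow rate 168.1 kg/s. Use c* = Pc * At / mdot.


c* = 21e6 * 0.011 / 168.1 = 1374 m/s

1374 m/s


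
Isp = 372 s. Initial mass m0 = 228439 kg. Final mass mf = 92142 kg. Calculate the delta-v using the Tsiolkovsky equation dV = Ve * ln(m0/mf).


Ve = 372 * 9.81 = 3649.32 m/s
dV = 3649.32 * ln(228439/92142) = 3313 m/s

3313 m/s


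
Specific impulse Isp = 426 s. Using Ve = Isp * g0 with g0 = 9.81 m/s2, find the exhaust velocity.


Ve = Isp * g0 = 426 * 9.81 = 4179.1 m/s

4179.1 m/s


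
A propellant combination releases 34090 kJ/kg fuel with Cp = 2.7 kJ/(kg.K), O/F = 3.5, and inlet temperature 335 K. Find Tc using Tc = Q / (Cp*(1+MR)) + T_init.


Tc = 34090 / (2.7 * (1 + 3.5)) + 335 = 3141 K

3141 K


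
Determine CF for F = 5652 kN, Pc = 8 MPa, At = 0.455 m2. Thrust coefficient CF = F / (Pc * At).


CF = 5652000 / (8e6 * 0.455) = 1.55

1.55


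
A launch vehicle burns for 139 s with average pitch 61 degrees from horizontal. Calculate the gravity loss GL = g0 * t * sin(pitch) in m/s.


GL = 9.81 * 139 * sin(61 deg) = 1193 m/s

1193 m/s


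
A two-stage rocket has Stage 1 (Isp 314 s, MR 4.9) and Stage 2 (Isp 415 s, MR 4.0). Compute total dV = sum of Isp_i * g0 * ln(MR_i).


dV1 = 314 * 9.81 * ln(4.9) = 4895.4 m/s
dV2 = 415 * 9.81 * ln(4.0) = 5643.8 m/s
Total dV = 4895.4 + 5643.8 = 10539.2 m/s ~ 10539 m/s

10539 m/s


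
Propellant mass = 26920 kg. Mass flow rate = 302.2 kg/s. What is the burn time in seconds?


tb = 26920 / 302.2 = 89.1 s

89.1 s


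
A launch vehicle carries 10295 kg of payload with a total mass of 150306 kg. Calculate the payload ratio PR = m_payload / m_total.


PR = 10295 / 150306 = 0.0685

0.0685


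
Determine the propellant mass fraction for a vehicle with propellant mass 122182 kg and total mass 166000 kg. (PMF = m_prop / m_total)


PMF = 122182 / 166000 = 0.736

0.736


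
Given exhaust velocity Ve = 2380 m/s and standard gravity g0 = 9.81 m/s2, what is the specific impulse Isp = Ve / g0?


Isp = Ve / g0 = 2380 / 9.81 = 242.6 s

242.6 s


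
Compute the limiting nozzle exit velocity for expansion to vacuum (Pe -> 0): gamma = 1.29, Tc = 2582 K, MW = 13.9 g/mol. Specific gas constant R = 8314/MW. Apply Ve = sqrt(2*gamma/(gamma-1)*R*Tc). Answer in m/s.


R = 8314 / 13.9 = 598.13 J/(kg.K)
Ve = sqrt(2 * 1.29 / (1.29 - 1) * 598.13 * 2582) = 3707 m/s

3707 m/s


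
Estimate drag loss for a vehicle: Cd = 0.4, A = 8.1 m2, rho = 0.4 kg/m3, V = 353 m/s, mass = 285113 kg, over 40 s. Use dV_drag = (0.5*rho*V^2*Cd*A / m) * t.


D = 0.5 * 0.4 * 353^2 * 0.4 * 8.1 = 80746.63 N
a = 80746.63 / 285113 = 0.2832 m/s2
dV = 0.2832 * 40 = 11.3 m/s

11.3 m/s


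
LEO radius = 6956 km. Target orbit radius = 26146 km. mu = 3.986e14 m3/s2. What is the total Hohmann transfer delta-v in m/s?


V1 = sqrt(mu/r1) = 7569.88 m/s
dV1 = V1*(sqrt(2*r2/(r1+r2)) - 1) = 1944.48 m/s
V2 = sqrt(mu/r2) = 3904.51 m/s
dV2 = V2*(1 - sqrt(2*r1/(r1+r2))) = 1373.26 m/s
Total dV = 3318 m/s

3318 m/s


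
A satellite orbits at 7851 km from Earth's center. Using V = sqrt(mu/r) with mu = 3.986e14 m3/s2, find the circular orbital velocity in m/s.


V = sqrt(3.986e14 / 7851000) = 7125 m/s

7125 m/s


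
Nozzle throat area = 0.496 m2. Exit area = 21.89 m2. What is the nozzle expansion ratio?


AR = 21.89 / 0.496 = 44.1

44.1


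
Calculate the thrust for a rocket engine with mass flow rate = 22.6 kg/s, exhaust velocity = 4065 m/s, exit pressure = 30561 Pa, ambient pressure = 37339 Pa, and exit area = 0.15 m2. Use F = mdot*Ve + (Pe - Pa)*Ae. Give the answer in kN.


F = 22.6 * 4065 + (30561 - 37339) * 0.15 = 90852.0 N = 90.9 kN

90.9 kN


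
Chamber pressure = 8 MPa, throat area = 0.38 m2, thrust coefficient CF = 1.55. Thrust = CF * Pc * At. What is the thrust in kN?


F = 1.55 * 8e6 * 0.38 = 4.7120e+06 N = 4712.0 kN

4712.0 kN


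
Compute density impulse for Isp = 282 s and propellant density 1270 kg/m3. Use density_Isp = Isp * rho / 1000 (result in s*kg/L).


rho*Isp = 282 * 1270 / 1000 = 358 s*kg/L

358 s*kg/L


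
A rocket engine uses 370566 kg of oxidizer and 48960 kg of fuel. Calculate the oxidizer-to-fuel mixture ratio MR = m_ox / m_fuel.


MR = 370566 / 48960 = 7.57

7.57


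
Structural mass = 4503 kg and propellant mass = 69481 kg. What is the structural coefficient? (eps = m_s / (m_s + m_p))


eps = 4503 / (4503 + 69481) = 0.0609

0.0609


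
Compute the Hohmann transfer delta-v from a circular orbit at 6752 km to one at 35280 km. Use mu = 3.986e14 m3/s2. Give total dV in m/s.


V1 = sqrt(mu/r1) = 7683.38 m/s
dV1 = V1*(sqrt(2*r2/(r1+r2)) - 1) = 2271.63 m/s
V2 = sqrt(mu/r2) = 3361.28 m/s
dV2 = V2*(1 - sqrt(2*r1/(r1+r2))) = 1456.06 m/s
Total dV = 3728 m/s

3728 m/s


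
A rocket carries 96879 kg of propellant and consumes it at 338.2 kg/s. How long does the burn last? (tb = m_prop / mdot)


tb = 96879 / 338.2 = 286.5 s

286.5 s


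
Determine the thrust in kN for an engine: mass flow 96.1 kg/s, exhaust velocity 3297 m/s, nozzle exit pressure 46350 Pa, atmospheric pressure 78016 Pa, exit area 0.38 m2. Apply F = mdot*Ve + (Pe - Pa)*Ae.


F = 96.1 * 3297 + (46350 - 78016) * 0.38 = 304809.0 N = 304.8 kN

304.8 kN


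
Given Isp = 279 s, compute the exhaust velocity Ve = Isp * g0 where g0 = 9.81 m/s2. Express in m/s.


Ve = Isp * g0 = 279 * 9.81 = 2737.0 m/s

2737.0 m/s


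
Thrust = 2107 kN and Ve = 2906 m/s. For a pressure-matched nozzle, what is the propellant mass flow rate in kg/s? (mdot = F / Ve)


mdot = F / Ve = 2107000 / 2906 = 725.1 kg/s

725.1 kg/s


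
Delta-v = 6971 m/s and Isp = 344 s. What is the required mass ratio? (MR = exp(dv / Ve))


Ve = 344 * 9.81 = 3374.64 m/s
MR = exp(6971 / 3374.64) = 7.891

7.891


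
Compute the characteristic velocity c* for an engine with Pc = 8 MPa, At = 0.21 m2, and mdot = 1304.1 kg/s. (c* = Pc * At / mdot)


c* = 8e6 * 0.21 / 1304.1 = 1288 m/s

1288 m/s


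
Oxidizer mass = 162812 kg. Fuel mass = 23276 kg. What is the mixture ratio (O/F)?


MR = 162812 / 23276 = 6.99

6.99


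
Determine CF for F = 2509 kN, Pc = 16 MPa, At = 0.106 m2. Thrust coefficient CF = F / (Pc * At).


CF = 2509000 / (16e6 * 0.106) = 1.48

1.48


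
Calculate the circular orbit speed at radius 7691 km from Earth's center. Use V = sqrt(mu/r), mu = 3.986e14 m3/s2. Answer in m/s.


V = sqrt(3.986e14 / 7691000) = 7199 m/s

7199 m/s


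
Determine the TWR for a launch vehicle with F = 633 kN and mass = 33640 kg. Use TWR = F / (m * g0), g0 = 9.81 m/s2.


TWR = 633000 / (33640 * 9.81) = 1.92

1.92


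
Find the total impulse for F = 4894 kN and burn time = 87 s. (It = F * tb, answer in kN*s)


It = 4894 * 87 = 425778 kN*s

425778 kN*s


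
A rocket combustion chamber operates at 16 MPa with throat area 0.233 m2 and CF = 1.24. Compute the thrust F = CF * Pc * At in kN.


F = 1.24 * 16e6 * 0.233 = 4.6227e+06 N = 4622.7 kN

4622.7 kN


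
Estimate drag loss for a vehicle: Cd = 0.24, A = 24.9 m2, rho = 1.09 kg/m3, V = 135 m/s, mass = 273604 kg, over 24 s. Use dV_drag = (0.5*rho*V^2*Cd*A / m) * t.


D = 0.5 * 1.09 * 135^2 * 0.24 * 24.9 = 59357.37 N
a = 59357.37 / 273604 = 0.2169 m/s2
dV = 0.2169 * 24 = 5.2 m/s

5.2 m/s


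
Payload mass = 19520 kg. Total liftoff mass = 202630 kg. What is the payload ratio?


PR = 19520 / 202630 = 0.0963

0.0963


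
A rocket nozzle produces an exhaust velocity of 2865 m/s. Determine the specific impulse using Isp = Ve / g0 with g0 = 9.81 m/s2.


Isp = Ve / g0 = 2865 / 9.81 = 292.0 s

292.0 s


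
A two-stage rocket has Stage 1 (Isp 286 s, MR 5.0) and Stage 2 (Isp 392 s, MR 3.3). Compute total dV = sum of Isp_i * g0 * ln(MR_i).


dV1 = 286 * 9.81 * ln(5.0) = 4515.5 m/s
dV2 = 392 * 9.81 * ln(3.3) = 4591.3 m/s
Total dV = 4515.5 + 4591.3 = 9106.8 m/s ~ 9107 m/s

9107 m/s


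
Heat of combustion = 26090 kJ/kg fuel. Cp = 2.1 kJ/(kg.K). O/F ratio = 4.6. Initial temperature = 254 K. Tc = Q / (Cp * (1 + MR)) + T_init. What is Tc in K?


Tc = 26090 / (2.1 * (1 + 4.6)) + 254 = 2473 K

2473 K


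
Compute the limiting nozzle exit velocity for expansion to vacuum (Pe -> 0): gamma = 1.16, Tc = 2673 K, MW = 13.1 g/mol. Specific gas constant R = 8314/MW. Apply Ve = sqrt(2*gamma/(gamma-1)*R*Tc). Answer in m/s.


R = 8314 / 13.1 = 634.66 J/(kg.K)
Ve = sqrt(2 * 1.16 / (1.16 - 1) * 634.66 * 2673) = 4960 m/s

4960 m/s


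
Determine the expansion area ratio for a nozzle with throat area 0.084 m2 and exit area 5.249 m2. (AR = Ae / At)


AR = 5.249 / 0.084 = 62.5

62.5


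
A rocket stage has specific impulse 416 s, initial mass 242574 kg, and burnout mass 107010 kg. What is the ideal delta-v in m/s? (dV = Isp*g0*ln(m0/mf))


Ve = 416 * 9.81 = 4080.96 m/s
dV = 4080.96 * ln(242574/107010) = 3340 m/s

3340 m/s


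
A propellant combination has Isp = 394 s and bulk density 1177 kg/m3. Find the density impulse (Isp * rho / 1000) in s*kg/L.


rho*Isp = 394 * 1177 / 1000 = 464 s*kg/L

464 s*kg/L


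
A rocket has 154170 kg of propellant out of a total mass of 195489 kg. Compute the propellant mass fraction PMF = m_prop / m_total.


PMF = 154170 / 195489 = 0.789

0.789


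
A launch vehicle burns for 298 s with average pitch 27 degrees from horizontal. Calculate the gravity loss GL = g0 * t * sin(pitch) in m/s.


GL = 9.81 * 298 * sin(27 deg) = 1327 m/s

1327 m/s


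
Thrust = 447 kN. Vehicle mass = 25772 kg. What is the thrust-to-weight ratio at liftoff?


TWR = 447000 / (25772 * 9.81) = 1.77

1.77


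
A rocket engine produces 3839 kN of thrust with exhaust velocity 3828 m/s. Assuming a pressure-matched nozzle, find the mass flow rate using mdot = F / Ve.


mdot = F / Ve = 3839000 / 3828 = 1002.9 kg/s

1002.9 kg/s


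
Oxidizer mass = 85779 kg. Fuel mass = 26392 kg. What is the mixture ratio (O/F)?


MR = 85779 / 26392 = 3.25

3.25


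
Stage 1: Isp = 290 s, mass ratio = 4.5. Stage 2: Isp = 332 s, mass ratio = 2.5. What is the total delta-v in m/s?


dV1 = 290 * 9.81 * ln(4.5) = 4278.9 m/s
dV2 = 332 * 9.81 * ln(2.5) = 2984.3 m/s
Total dV = 4278.9 + 2984.3 = 7263.2 m/s ~ 7263 m/s

7263 m/s


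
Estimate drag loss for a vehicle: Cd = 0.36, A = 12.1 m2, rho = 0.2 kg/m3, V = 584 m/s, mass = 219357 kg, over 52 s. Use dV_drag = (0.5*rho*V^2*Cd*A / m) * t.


D = 0.5 * 0.2 * 584^2 * 0.36 * 12.1 = 148563.99 N
a = 148563.99 / 219357 = 0.6773 m/s2
dV = 0.6773 * 52 = 35.2 m/s

35.2 m/s


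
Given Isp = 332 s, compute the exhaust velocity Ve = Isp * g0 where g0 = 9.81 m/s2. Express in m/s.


Ve = Isp * g0 = 332 * 9.81 = 3256.9 m/s

3256.9 m/s


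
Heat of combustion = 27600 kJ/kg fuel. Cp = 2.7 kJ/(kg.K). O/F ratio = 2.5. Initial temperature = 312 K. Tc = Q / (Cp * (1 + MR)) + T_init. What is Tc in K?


Tc = 27600 / (2.7 * (1 + 2.5)) + 312 = 3233 K

3233 K


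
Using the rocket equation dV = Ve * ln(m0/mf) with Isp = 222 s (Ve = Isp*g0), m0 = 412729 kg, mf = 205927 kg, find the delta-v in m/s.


Ve = 222 * 9.81 = 2177.82 m/s
dV = 2177.82 * ln(412729/205927) = 1514 m/s

1514 m/s


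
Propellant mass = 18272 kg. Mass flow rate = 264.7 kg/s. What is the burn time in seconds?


tb = 18272 / 264.7 = 69.0 s

69.0 s


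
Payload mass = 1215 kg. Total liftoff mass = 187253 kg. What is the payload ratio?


PR = 1215 / 187253 = 0.0065

0.0065


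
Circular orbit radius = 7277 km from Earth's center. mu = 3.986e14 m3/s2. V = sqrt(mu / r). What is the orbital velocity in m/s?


V = sqrt(3.986e14 / 7277000) = 7401 m/s

7401 m/s


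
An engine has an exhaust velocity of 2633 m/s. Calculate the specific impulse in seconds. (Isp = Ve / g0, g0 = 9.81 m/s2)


Isp = Ve / g0 = 2633 / 9.81 = 268.4 s

268.4 s


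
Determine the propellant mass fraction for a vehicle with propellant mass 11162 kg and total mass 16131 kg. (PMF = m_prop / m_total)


PMF = 11162 / 16131 = 0.692

0.692


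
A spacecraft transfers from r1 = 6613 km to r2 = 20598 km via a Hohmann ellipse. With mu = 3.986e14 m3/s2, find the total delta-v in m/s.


V1 = sqrt(mu/r1) = 7763.71 m/s
dV1 = V1*(sqrt(2*r2/(r1+r2)) - 1) = 1788.96 m/s
V2 = sqrt(mu/r2) = 4399.02 m/s
dV2 = V2*(1 - sqrt(2*r1/(r1+r2))) = 1332.13 m/s
Total dV = 3121 m/s

3121 m/s


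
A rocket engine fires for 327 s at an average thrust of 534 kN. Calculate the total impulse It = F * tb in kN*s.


It = 534 * 327 = 174618 kN*s

174618 kN*s


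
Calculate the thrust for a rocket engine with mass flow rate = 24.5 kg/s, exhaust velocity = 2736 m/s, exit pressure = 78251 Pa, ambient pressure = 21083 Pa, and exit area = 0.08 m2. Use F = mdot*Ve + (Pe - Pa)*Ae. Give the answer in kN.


F = 24.5 * 2736 + (78251 - 21083) * 0.08 = 71605.0 N = 71.6 kN

71.6 kN


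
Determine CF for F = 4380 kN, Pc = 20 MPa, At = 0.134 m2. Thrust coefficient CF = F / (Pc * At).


CF = 4380000 / (20e6 * 0.134) = 1.63

1.63


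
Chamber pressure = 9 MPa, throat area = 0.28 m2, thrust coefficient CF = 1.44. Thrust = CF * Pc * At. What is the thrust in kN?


F = 1.44 * 9e6 * 0.28 = 3.6288e+06 N = 3628.8 kN

3628.8 kN


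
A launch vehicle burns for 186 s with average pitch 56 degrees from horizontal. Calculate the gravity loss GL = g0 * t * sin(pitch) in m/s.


GL = 9.81 * 186 * sin(56 deg) = 1513 m/s

1513 m/s


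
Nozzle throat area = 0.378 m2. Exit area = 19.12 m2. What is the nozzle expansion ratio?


AR = 19.12 / 0.378 = 50.6

50.6


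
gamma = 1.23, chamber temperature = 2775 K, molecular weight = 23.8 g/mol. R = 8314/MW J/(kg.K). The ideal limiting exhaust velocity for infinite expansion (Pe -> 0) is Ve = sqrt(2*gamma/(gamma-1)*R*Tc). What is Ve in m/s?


R = 8314 / 23.8 = 349.33 J/(kg.K)
Ve = sqrt(2 * 1.23 / (1.23 - 1) * 349.33 * 2775) = 3220 m/s

3220 m/s


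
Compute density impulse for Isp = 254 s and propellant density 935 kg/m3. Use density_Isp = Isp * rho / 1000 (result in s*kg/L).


rho*Isp = 254 * 935 / 1000 = 237 s*kg/L

237 s*kg/L


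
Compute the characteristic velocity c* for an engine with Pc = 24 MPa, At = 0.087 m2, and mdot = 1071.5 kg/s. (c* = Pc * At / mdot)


c* = 24e6 * 0.087 / 1071.5 = 1949 m/s

1949 m/s


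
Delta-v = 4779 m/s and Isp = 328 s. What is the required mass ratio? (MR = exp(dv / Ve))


Ve = 328 * 9.81 = 3217.68 m/s
MR = exp(4779 / 3217.68) = 4.416

4.416


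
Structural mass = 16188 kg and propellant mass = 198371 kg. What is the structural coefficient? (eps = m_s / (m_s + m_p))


eps = 16188 / (16188 + 198371) = 0.0754

0.0754


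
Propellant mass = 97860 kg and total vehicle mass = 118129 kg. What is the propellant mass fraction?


PMF = 97860 / 118129 = 0.828

0.828


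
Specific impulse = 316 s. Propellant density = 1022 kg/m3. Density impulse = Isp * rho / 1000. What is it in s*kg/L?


rho*Isp = 316 * 1022 / 1000 = 323 s*kg/L

323 s*kg/L


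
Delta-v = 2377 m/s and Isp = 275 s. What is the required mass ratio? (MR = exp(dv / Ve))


Ve = 275 * 9.81 = 2697.75 m/s
MR = exp(2377 / 2697.75) = 2.414

2.414


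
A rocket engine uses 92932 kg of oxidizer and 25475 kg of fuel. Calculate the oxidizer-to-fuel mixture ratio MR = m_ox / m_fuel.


MR = 92932 / 25475 = 3.65

3.65
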